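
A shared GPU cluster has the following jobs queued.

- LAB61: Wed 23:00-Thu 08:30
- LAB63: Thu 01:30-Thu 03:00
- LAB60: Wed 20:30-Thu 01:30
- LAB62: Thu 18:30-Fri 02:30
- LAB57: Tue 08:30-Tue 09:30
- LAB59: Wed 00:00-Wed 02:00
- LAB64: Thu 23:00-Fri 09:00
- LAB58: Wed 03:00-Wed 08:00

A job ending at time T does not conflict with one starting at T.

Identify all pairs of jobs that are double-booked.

Two intervals overlap when each starts before the other ends.
Sorted by start: LAB57, LAB59, LAB58, LAB60, LAB61, LAB63, LAB62, LAB64.
LAB59 starts after LAB57 ends, so nothing later overlaps LAB57 either.
LAB58 starts after LAB59 ends, so nothing later overlaps LAB59 either.
LAB60 starts after LAB58 ends, so nothing later overlaps LAB58 either.
LAB61 starts before LAB60 ends → LAB60 and LAB61 overlap.
LAB63 starts exactly when LAB60 ends (back-to-back, no overlap), so nothing later overlaps LAB60 either.
LAB63 starts before LAB61 ends → LAB61 and LAB63 overlap.
LAB62 starts after LAB61 ends, so nothing later overlaps LAB61 either.
LAB62 starts after LAB63 ends, so nothing later overlaps LAB63 either.
LAB64 starts before LAB62 ends → LAB62 and LAB64 overlap.

LAB60 & LAB61, LAB61 & LAB63, LAB62 & LAB64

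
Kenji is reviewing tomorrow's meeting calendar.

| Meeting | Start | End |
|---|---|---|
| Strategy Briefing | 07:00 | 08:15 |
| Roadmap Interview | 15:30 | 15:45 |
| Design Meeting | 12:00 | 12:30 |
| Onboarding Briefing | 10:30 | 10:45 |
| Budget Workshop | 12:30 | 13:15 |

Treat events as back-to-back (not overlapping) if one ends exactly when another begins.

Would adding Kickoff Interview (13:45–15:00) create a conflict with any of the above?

No — it doesn't clash with anything

Strategy Briefing: ends 08:15 at or before Kickoff Interview starts 13:45 → clear.
Onboarding Briefing: ends 10:45 at or before Kickoff Interview starts 13:45 → clear.
Design Meeting: ends 12:30 at or before Kickoff Interview starts 13:45 → clear.
Budget Workshop: ends 13:15 at or before Kickoff Interview starts 13:45 → clear.
Roadmap Interview: starts 15:30 at or after Kickoff Interview ends 15:00 → clear.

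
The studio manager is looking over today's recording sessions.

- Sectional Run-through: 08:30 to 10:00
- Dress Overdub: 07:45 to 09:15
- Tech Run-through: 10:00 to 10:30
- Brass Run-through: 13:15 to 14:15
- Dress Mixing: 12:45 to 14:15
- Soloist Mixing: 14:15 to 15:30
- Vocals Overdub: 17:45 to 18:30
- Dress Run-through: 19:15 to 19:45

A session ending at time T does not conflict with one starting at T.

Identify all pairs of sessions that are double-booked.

Brass Run-through & Dress Mixing, Dress Overdub & Sectional Run-through

Sorted by start: Dress Overdub, Sectional Run-through, Tech Run-through, Dress Mixing, Brass Run-through, Soloist Mixing, Vocals Overdub, Dress Run-through.
Sectional Run-through starts before Dress Overdub ends → Dress Overdub and Sectional Run-through overlap.
Tech Run-through starts after Dress Overdub ends — done with Dress Overdub.
Tech Run-through starts exactly when Sectional Run-through ends (back-to-back, no overlap) — done with Sectional Run-through.
Dress Mixing starts after Tech Run-through ends — done with Tech Run-through.
Brass Run-through starts before Dress Mixing ends → Dress Mixing and Brass Run-through overlap.
Soloist Mixing starts exactly when Dress Mixing ends (back-to-back, no overlap) — done with Dress Mixing.
Soloist Mixing starts exactly when Brass Run-through ends (back-to-back, no overlap) — done with Brass Run-through.
Vocals Overdub starts after Soloist Mixing ends — done with Soloist Mixing.
Dress Run-through starts after Vocals Overdub ends.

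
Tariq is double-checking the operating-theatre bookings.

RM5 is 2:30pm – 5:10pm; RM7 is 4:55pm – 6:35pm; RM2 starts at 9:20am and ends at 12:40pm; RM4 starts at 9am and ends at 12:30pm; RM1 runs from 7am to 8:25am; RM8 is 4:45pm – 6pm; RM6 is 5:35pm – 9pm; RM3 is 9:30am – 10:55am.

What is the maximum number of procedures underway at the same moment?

Sweep the timeline, counting +1 at each start and −1 at each end (ends before starts at a tie):
7am start RM1 → 1
8:25am end RM1 → 0
9am start RM4 → 1
9:20am start RM2 → 2
9:30am start RM3 → 3
10:55am end RM3 → 2
12:30pm end RM4 → 1
12:40pm end RM2 → 0
2:30pm start RM5 → 1
4:45pm start RM8 → 2
4:55pm start RM7 → 3
5:10pm end RM5 → 2
5:35pm start RM6 → 3
6pm end RM8 → 2
6:35pm end RM7 → 1
9pm end RM6 → 0
Peak is 3, at 9:30am (RM2, RM3, RM4).

3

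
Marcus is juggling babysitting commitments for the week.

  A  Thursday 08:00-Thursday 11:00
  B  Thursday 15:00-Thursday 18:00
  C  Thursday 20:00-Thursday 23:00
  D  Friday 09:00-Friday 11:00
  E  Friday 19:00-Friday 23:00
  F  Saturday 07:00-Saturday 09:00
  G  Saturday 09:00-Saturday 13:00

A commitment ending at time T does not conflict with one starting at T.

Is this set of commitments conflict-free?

Yes

Sorted by start: A, B, C, D, E, F, G.
B starts after A ends, so nothing later overlaps A either.
C starts after B ends, so nothing later overlaps B either.
D starts after C ends, so nothing later overlaps C either.
E starts after D ends, so nothing later overlaps D either.
F starts after E ends, so nothing later overlaps E either.
G starts exactly when F ends (back-to-back, no overlap).
Every pair is clear; the schedule has no overlaps.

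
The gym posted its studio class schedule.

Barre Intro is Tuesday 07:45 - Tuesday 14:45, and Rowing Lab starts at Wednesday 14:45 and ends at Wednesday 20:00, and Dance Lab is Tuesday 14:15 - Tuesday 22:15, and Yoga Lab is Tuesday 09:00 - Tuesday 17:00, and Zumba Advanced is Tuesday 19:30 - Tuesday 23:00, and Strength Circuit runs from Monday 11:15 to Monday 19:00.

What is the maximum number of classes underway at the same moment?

Sort all start/end points and keep a running count:
Monday 11:15 start Strength Circuit → 1
Monday 19:00 end Strength Circuit → 0
Tuesday 07:45 start Barre Intro → 1
Tuesday 09:00 start Yoga Lab → 2
Tuesday 14:15 start Dance Lab → 3
Tuesday 14:45 end Barre Intro → 2
Tuesday 17:00 end Yoga Lab → 1
Tuesday 19:30 start Zumba Advanced → 2
Tuesday 22:15 end Dance Lab → 1
Tuesday 23:00 end Zumba Advanced → 0
Wednesday 14:45 start Rowing Lab → 1
Wednesday 20:00 end Rowing Lab → 0
Peak is 3, at Tuesday 14:15 (Barre Intro, Dance Lab, Yoga Lab).

3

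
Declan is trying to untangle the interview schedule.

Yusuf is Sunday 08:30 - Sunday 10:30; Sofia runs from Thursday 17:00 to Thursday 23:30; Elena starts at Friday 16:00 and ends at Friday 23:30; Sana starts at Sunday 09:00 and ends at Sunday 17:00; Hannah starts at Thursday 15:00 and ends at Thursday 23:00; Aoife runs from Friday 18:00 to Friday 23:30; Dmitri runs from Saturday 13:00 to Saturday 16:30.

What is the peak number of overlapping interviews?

Walk through starts and ends in time order (an end at T is processed before a start at T):
Thursday 15:00 start Hannah → 1
Thursday 17:00 start Sofia → 2
Thursday 23:00 end Hannah → 1
Thursday 23:30 end Sofia → 0
Friday 16:00 start Elena → 1
Friday 18:00 start Aoife → 2
Friday 23:30 end Aoife → 1
Friday 23:30 end Elena → 0
Saturday 13:00 start Dmitri → 1
Saturday 16:30 end Dmitri → 0
Sunday 08:30 start Yusuf → 1
Sunday 09:00 start Sana → 2
Sunday 10:30 end Yusuf → 1
Sunday 17:00 end Sana → 0
Peak is 2, at Thursday 17:00 (Hannah, Sofia).

2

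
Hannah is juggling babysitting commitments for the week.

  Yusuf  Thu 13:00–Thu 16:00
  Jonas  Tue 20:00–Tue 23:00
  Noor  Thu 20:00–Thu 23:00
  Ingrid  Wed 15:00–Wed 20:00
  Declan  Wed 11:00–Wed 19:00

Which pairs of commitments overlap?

Sorted by start: Jonas, Declan, Ingrid, Yusuf, Noor.
Declan starts after Jonas ends, so Jonas has no further overlaps.
Ingrid starts before Declan ends → Declan and Ingrid overlap.
Yusuf starts after Declan ends, so Declan has no further overlaps.
Yusuf starts after Ingrid ends, so Ingrid has no further overlaps.
Noor starts after Yusuf ends.

Declan & Ingrid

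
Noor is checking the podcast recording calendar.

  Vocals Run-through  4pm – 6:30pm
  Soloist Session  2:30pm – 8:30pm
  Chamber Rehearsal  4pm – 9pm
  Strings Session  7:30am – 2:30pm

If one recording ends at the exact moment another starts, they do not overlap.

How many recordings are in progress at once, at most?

Walk through starts and ends in time order (an end at T is processed before a start at T):
7:30am start Strings Session → 1
2:30pm end Strings Session → 0
2:30pm start Soloist Session → 1
4pm start Chamber Rehearsal → 2
4pm start Vocals Run-through → 3
6:30pm end Vocals Run-through → 2
8:30pm end Soloist Session → 1
9pm end Chamber Rehearsal → 0
Peak is 3, at 4pm (Chamber Rehearsal, Soloist Session, Vocals Run-through).

3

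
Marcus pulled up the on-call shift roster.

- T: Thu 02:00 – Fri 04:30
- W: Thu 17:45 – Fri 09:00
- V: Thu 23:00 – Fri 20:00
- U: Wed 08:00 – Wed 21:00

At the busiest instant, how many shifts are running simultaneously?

3

Walk through starts and ends in time order (an end at T is processed before a start at T):
Wed 08:00 start U → 1
Wed 21:00 end U → 0
Thu 02:00 start T → 1
Thu 17:45 start W → 2
Thu 23:00 start V → 3
Fri 04:30 end T → 2
Fri 09:00 end W → 1
Fri 20:00 end V → 0
Peak is 3, at Thu 23:00 (T, V, W).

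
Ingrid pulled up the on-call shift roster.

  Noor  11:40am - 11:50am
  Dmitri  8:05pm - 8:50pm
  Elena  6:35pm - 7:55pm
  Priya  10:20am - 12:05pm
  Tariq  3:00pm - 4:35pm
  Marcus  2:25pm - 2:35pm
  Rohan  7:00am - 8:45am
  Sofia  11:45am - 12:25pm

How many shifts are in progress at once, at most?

Sort all start/end points and keep a running count:
7:00am start Rohan → 1
8:45am end Rohan → 0
10:20am start Priya → 1
11:40am start Noor → 2
11:45am start Sofia → 3
11:50am end Noor → 2
12:05pm end Priya → 1
12:25pm end Sofia → 0
2:25pm start Marcus → 1
2:35pm end Marcus → 0
3:00pm start Tariq → 1
4:35pm end Tariq → 0
6:35pm start Elena → 1
7:55pm end Elena → 0
8:05pm start Dmitri → 1
8:50pm end Dmitri → 0
Peak is 3, at 11:45am (Noor, Priya, Sofia).

3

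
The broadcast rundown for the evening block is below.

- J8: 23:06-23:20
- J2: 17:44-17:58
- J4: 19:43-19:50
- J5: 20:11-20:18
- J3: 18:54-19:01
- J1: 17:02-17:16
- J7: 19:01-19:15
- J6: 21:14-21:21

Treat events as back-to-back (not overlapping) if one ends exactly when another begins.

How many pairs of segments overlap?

Sorted by start: J1, J2, J3, J7, J4, J5, J6, J8.
J2 starts after J1 ends, so J1 has no further overlaps.
J3 starts after J2 ends, so J2 has no further overlaps.
J7 starts exactly when J3 ends (back-to-back, no overlap), so J3 has no further overlaps.
J4 starts after J7 ends, so J7 has no further overlaps.
J5 starts after J4 ends, so J4 has no further overlaps.
J6 starts after J5 ends, so J5 has no further overlaps.
J8 starts after J6 ends.
No pair overlaps.

0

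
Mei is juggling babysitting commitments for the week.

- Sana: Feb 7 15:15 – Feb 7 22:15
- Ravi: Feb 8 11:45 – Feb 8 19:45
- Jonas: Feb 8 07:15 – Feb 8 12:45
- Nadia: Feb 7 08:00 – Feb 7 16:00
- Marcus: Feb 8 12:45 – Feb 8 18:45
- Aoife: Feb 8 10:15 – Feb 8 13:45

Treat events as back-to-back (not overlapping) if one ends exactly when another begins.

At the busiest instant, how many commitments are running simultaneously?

Sort all start/end points and keep a running count:
Feb 7 08:00 start Nadia → 1
Feb 7 15:15 start Sana → 2
Feb 7 16:00 end Nadia → 1
Feb 7 22:15 end Sana → 0
Feb 8 07:15 start Jonas → 1
Feb 8 10:15 start Aoife → 2
Feb 8 11:45 start Ravi → 3
Feb 8 12:45 end Jonas → 2
Feb 8 12:45 start Marcus → 3
Feb 8 13:45 end Aoife → 2
Feb 8 18:45 end Marcus → 1
Feb 8 19:45 end Ravi → 0
Peak is 3, at Feb 8 11:45 (Aoife, Jonas, Ravi).

3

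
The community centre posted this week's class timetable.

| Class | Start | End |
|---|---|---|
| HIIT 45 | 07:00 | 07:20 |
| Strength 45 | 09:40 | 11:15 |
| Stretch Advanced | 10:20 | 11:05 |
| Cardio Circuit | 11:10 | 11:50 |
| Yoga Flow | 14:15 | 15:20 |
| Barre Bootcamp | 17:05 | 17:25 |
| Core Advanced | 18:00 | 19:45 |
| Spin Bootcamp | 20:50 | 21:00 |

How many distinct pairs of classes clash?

2

Sorted by start: HIIT 45, Strength 45, Stretch Advanced, Cardio Circuit, Yoga Flow, Barre Bootcamp, Core Advanced, Spin Bootcamp.
Strength 45 starts after HIIT 45 ends — done with HIIT 45.
Stretch Advanced starts before Strength 45 ends → Strength 45 and Stretch Advanced overlap.
Cardio Circuit starts before Strength 45 ends → Strength 45 and Cardio Circuit overlap.
Yoga Flow starts after Strength 45 ends — done with Strength 45.
Cardio Circuit starts after Stretch Advanced ends — done with Stretch Advanced.
Yoga Flow starts after Cardio Circuit ends — done with Cardio Circuit.
Barre Bootcamp starts after Yoga Flow ends — done with Yoga Flow.
Core Advanced starts after Barre Bootcamp ends — done with Barre Bootcamp.
Spin Bootcamp starts after Core Advanced ends.
Overlapping pairs: Cardio Circuit & Strength 45, Strength 45 & Stretch Advanced — 2 in total.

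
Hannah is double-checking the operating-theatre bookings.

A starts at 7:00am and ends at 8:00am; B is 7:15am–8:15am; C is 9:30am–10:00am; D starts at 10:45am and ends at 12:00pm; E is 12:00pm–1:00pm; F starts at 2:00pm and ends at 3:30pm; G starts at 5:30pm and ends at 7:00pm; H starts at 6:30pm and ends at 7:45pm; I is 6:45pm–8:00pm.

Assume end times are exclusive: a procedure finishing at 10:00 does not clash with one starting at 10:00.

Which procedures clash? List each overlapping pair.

A & B, G & H, G & I, H & I

Sorted by start: A, B, C, D, E, F, G, H, I.
B starts before A ends → A and B overlap.
C starts after A ends, so nothing later overlaps A either.
C starts after B ends, so nothing later overlaps B either.
D starts after C ends, so nothing later overlaps C either.
E starts exactly when D ends (back-to-back, no overlap), so nothing later overlaps D either.
F starts after E ends, so nothing later overlaps E either.
G starts after F ends, so nothing later overlaps F either.
H starts before G ends → G and H overlap.
I starts before G ends → G and I overlap.
I starts before H ends → H and I overlap.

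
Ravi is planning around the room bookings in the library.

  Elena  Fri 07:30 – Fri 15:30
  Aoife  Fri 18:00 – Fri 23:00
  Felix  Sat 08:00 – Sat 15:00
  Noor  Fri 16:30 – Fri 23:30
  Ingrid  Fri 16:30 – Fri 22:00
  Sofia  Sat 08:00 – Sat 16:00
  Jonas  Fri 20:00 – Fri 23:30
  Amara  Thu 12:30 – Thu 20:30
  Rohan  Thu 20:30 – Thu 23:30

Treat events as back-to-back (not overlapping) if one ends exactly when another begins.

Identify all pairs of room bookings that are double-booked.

Two intervals overlap when each starts before the other ends.
Sorted by start: Amara, Rohan, Elena, Ingrid, Noor, Aoife, Jonas, Felix, Sofia.
Rohan starts exactly when Amara ends (back-to-back, no overlap), so Amara has no further overlaps.
Elena starts after Rohan ends, so Rohan has no further overlaps.
Ingrid starts after Elena ends, so Elena has no further overlaps.
Noor starts before Ingrid ends → Ingrid and Noor overlap.
Aoife starts before Ingrid ends → Ingrid and Aoife overlap.
Jonas starts before Ingrid ends → Ingrid and Jonas overlap.
Felix starts after Ingrid ends, so Ingrid has no further overlaps.
Aoife starts before Noor ends → Noor and Aoife overlap.
Jonas starts before Noor ends → Noor and Jonas overlap.
Felix starts after Noor ends, so Noor has no further overlaps.
Jonas starts before Aoife ends → Aoife and Jonas overlap.
Felix starts after Aoife ends, so Aoife has no further overlaps.
Felix starts after Jonas ends, so Jonas has no further overlaps.
Sofia starts before Felix ends → Felix and Sofia overlap.

Aoife & Ingrid, Aoife & Jonas, Aoife & Noor, Felix & Sofia, Ingrid & Jonas, Ingrid & Noor, Jonas & Noor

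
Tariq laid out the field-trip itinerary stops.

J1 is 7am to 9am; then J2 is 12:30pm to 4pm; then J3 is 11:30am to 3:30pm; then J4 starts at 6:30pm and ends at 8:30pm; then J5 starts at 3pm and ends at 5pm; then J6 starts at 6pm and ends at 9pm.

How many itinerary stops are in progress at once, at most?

3

Walk through starts and ends in time order (an end at T is processed before a start at T):
7am start J1 → 1
9am end J1 → 0
11:30am start J3 → 1
12:30pm start J2 → 2
3pm start J5 → 3
3:30pm end J3 → 2
4pm end J2 → 1
5pm end J5 → 0
6pm start J6 → 1
6:30pm start J4 → 2
8:30pm end J4 → 1
9pm end J6 → 0
Peak is 3, at 3pm (J2, J3, J5).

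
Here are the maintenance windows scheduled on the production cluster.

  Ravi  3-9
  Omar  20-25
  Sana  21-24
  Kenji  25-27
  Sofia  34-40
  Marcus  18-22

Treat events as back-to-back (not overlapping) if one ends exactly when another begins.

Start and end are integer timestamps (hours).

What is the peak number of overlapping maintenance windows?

3

Sort all start/end points and keep a running count:
3 start Ravi → 1
9 end Ravi → 0
18 start Marcus → 1
20 start Omar → 2
21 start Sana → 3
22 end Marcus → 2
24 end Sana → 1
25 end Omar → 0
25 start Kenji → 1
27 end Kenji → 0
34 start Sofia → 1
40 end Sofia → 0
Peak is 3, at 21 (Marcus, Omar, Sana).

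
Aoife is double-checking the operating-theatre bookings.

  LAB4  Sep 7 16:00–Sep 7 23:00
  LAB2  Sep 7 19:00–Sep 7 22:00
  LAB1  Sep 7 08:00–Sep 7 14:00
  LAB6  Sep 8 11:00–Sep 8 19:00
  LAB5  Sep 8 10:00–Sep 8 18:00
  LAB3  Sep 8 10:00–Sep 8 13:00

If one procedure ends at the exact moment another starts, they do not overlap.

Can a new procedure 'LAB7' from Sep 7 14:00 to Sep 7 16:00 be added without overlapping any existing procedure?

LAB1: ends Sep 7 14:00 at or before LAB7 starts Sep 7 14:00 → clear.
LAB4: starts Sep 7 16:00 at or after LAB7 ends Sep 7 16:00 → clear.
LAB2: starts Sep 7 19:00 at or after LAB7 ends Sep 7 16:00 → clear.
LAB3: starts Sep 8 10:00 at or after LAB7 ends Sep 7 16:00 → clear.
LAB5: starts Sep 8 10:00 at or after LAB7 ends Sep 7 16:00 → clear.
LAB6: starts Sep 8 11:00 at or after LAB7 ends Sep 7 16:00 → clear.

Yes — the slot is free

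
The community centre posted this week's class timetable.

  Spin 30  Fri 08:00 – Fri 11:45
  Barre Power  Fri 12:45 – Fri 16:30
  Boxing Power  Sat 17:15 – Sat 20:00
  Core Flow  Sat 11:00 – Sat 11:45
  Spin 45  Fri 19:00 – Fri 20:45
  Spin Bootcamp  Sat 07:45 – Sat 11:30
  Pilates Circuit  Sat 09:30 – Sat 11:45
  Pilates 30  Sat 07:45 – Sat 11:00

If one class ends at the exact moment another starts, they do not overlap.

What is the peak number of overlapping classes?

Walk through starts and ends in time order (an end at T is processed before a start at T):
Fri 08:00 start Spin 30 → 1
Fri 11:45 end Spin 30 → 0
Fri 12:45 start Barre Power → 1
Fri 16:30 end Barre Power → 0
Fri 19:00 start Spin 45 → 1
Fri 20:45 end Spin 45 → 0
Sat 07:45 start Pilates 30 → 1
Sat 07:45 start Spin Bootcamp → 2
Sat 09:30 start Pilates Circuit → 3
Sat 11:00 end Pilates 30 → 2
Sat 11:00 start Core Flow → 3
Sat 11:30 end Spin Bootcamp → 2
Sat 11:45 end Core Flow → 1
Sat 11:45 end Pilates Circuit → 0
Sat 17:15 start Boxing Power → 1
Sat 20:00 end Boxing Power → 0
Peak is 3, at Sat 09:30 (Pilates 30, Pilates Circuit, Spin Bootcamp).

3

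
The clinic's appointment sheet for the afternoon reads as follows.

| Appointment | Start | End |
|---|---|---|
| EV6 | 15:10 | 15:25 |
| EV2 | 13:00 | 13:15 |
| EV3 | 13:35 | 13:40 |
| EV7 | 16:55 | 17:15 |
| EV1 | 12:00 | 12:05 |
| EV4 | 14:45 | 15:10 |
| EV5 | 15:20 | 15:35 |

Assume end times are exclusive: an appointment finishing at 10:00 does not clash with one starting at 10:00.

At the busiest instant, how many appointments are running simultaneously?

Walk through starts and ends in time order (an end at T is processed before a start at T):
12:00 start EV1 → 1
12:05 end EV1 → 0
13:00 start EV2 → 1
13:15 end EV2 → 0
13:35 start EV3 → 1
13:40 end EV3 → 0
14:45 start EV4 → 1
15:10 end EV4 → 0
15:10 start EV6 → 1
15:20 start EV5 → 2
15:25 end EV6 → 1
15:35 end EV5 → 0
16:55 start EV7 → 1
17:15 end EV7 → 0
Peak is 2, at 15:20 (EV5, EV6).

2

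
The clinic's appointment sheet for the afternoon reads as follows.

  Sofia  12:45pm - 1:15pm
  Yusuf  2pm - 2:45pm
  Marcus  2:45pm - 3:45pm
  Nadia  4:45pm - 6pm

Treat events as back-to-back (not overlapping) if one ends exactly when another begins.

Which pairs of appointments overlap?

Two intervals overlap when each starts before the other ends.
Sorted by start: Sofia, Yusuf, Marcus, Nadia.
Yusuf starts after Sofia ends, so nothing later overlaps Sofia either.
Marcus starts exactly when Yusuf ends (back-to-back, no overlap), so nothing later overlaps Yusuf either.
Nadia starts after Marcus ends.

no conflicts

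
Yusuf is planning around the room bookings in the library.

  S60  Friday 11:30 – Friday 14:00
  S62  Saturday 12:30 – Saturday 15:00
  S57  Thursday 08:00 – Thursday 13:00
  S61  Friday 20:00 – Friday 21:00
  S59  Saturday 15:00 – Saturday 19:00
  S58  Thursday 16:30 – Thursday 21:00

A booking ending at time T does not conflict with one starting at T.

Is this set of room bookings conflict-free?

Sorted by start: S57, S58, S60, S61, S62, S59.
S58 starts after S57 ends, so S57 has no further overlaps.
S60 starts after S58 ends, so S58 has no further overlaps.
S61 starts after S60 ends, so S60 has no further overlaps.
S62 starts after S61 ends, so S61 has no further overlaps.
S59 starts exactly when S62 ends (back-to-back, no overlap).
Every pair is clear; the schedule has no overlaps.

Yes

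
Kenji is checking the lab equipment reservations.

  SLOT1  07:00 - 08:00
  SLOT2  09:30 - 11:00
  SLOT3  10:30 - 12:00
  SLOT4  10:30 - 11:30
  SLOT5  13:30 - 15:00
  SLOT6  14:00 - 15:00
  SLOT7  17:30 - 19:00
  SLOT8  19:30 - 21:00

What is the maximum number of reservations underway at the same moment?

3

Walk through starts and ends in time order (an end at T is processed before a start at T):
07:00 start SLOT1 → 1
08:00 end SLOT1 → 0
09:30 start SLOT2 → 1
10:30 start SLOT3 → 2
10:30 start SLOT4 → 3
11:00 end SLOT2 → 2
11:30 end SLOT4 → 1
12:00 end SLOT3 → 0
13:30 start SLOT5 → 1
14:00 start SLOT6 → 2
15:00 end SLOT5 → 1
15:00 end SLOT6 → 0
17:30 start SLOT7 → 1
19:00 end SLOT7 → 0
19:30 start SLOT8 → 1
21:00 end SLOT8 → 0
Peak is 3, at 10:30 (SLOT2, SLOT3, SLOT4).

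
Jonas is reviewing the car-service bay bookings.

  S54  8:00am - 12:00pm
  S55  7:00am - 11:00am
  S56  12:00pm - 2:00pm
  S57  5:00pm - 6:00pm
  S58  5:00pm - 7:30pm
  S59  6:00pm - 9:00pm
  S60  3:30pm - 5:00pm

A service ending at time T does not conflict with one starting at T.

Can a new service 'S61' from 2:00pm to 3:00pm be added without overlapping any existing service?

S55: ends 11:00am at or before S61 starts 2:00pm → clear.
S54: ends 12:00pm at or before S61 starts 2:00pm → clear.
S56: ends 2:00pm at or before S61 starts 2:00pm → clear.
S60: starts 3:30pm at or after S61 ends 3:00pm → clear.
S57: starts 5:00pm at or after S61 ends 3:00pm → clear.
S58: starts 5:00pm at or after S61 ends 3:00pm → clear.
S59: starts 6:00pm at or after S61 ends 3:00pm → clear.

Yes — the slot is free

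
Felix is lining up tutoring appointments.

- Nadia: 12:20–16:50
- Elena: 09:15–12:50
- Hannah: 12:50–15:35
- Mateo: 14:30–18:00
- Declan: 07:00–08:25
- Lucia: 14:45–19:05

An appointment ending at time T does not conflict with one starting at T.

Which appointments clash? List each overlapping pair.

Two intervals overlap when each starts before the other ends.
Sorted by start: Declan, Elena, Nadia, Hannah, Mateo, Lucia.
Elena starts after Declan ends, so Declan has no further overlaps.
Nadia starts before Elena ends → Elena and Nadia overlap.
Hannah starts exactly when Elena ends (back-to-back, no overlap), so Elena has no further overlaps.
Hannah starts before Nadia ends → Nadia and Hannah overlap.
Mateo starts before Nadia ends → Nadia and Mateo overlap.
Lucia starts before Nadia ends → Nadia and Lucia overlap.
Mateo starts before Hannah ends → Hannah and Mateo overlap.
Lucia starts before Hannah ends → Hannah and Lucia overlap.
Lucia starts before Mateo ends → Mateo and Lucia overlap.

Elena & Nadia, Hannah & Lucia, Hannah & Mateo, Hannah & Nadia, Lucia & Mateo, Lucia & Nadia, Mateo & Nadia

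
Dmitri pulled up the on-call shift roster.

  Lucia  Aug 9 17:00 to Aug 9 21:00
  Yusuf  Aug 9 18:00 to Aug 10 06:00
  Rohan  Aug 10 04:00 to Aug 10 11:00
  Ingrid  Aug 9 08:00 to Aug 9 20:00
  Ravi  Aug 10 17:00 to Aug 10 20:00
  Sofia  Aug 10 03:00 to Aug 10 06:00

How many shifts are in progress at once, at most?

Walk through starts and ends in time order (an end at T is processed before a start at T):
Aug 9 08:00 start Ingrid → 1
Aug 9 17:00 start Lucia → 2
Aug 9 18:00 start Yusuf → 3
Aug 9 20:00 end Ingrid → 2
Aug 9 21:00 end Lucia → 1
Aug 10 03:00 start Sofia → 2
Aug 10 04:00 start Rohan → 3
Aug 10 06:00 end Sofia → 2
Aug 10 06:00 end Yusuf → 1
Aug 10 11:00 end Rohan → 0
Aug 10 17:00 start Ravi → 1
Aug 10 20:00 end Ravi → 0
Peak is 3, at Aug 9 18:00 (Ingrid, Lucia, Yusuf).

3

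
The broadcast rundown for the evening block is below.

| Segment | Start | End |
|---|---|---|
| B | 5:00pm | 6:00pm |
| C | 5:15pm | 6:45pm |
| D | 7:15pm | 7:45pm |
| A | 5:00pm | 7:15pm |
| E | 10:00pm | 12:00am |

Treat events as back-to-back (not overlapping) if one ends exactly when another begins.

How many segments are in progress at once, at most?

Sort all start/end points and keep a running count:
5:00pm start A → 1
5:00pm start B → 2
5:15pm start C → 3
6:00pm end B → 2
6:45pm end C → 1
7:15pm end A → 0
7:15pm start D → 1
7:45pm end D → 0
10:00pm start E → 1
12:00am end E → 0
Peak is 3, at 5:15pm (A, B, C).

3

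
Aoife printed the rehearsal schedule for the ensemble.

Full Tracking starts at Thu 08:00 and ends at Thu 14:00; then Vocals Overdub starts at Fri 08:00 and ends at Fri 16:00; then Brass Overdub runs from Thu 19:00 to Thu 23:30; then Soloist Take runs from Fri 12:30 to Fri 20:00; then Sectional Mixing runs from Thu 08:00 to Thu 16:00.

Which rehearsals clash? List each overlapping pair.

Sorted by start: Sectional Mixing, Full Tracking, Brass Overdub, Vocals Overdub, Soloist Take.
Full Tracking starts before Sectional Mixing ends → Sectional Mixing and Full Tracking overlap.
Brass Overdub starts after Sectional Mixing ends, so Sectional Mixing has no further overlaps.
Brass Overdub starts after Full Tracking ends, so Full Tracking has no further overlaps.
Vocals Overdub starts after Brass Overdub ends, so Brass Overdub has no further overlaps.
Soloist Take starts before Vocals Overdub ends → Vocals Overdub and Soloist Take overlap.

Full Tracking & Sectional Mixing, Soloist Take & Vocals Overdub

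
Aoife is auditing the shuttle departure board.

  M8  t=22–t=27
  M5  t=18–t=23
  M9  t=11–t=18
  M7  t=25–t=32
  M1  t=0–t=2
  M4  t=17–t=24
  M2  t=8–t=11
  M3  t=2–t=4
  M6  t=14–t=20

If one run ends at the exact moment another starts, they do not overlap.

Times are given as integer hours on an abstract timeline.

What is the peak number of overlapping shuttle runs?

3

Walk through starts and ends in time order (an end at T is processed before a start at T):
t=0 start M1 → 1
t=2 end M1 → 0
t=2 start M3 → 1
t=4 end M3 → 0
t=8 start M2 → 1
t=11 end M2 → 0
t=11 start M9 → 1
t=14 start M6 → 2
t=17 start M4 → 3
t=18 end M9 → 2
t=18 start M5 → 3
t=20 end M6 → 2
t=22 start M8 → 3
t=23 end M5 → 2
t=24 end M4 → 1
t=25 start M7 → 2
t=27 end M8 → 1
t=32 end M7 → 0
Peak is 3, at t=17 (M4, M6, M9).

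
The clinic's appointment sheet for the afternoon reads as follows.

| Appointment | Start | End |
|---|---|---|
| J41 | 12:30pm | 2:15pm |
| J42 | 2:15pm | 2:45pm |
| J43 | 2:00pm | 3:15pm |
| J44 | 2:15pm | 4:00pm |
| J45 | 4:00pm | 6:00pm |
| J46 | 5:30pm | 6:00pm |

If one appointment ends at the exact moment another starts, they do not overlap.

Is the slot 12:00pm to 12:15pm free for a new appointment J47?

Yes — the slot is free

J41: starts 12:30pm at or after J47 ends 12:15pm → clear.
J43: starts 2:00pm at or after J47 ends 12:15pm → clear.
J42: starts 2:15pm at or after J47 ends 12:15pm → clear.
J44: starts 2:15pm at or after J47 ends 12:15pm → clear.
J45: starts 4:00pm at or after J47 ends 12:15pm → clear.
J46: starts 5:30pm at or after J47 ends 12:15pm → clear.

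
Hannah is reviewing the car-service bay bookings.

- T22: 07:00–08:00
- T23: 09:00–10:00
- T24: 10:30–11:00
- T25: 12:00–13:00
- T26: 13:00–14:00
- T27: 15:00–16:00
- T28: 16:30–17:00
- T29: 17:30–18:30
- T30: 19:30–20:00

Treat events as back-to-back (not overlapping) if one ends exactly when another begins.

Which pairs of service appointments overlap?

Check each pair: they overlap iff neither finishes before the other starts.
Sorted by start: T22, T23, T24, T25, T26, T27, T28, T29, T30.
T23 starts after T22 ends, so T22 has no further overlaps.
T24 starts after T23 ends, so T23 has no further overlaps.
T25 starts after T24 ends, so T24 has no further overlaps.
T26 starts exactly when T25 ends (back-to-back, no overlap), so T25 has no further overlaps.
T27 starts after T26 ends, so T26 has no further overlaps.
T28 starts after T27 ends, so T27 has no further overlaps.
T29 starts after T28 ends, so T28 has no further overlaps.
T30 starts after T29 ends.

no conflicts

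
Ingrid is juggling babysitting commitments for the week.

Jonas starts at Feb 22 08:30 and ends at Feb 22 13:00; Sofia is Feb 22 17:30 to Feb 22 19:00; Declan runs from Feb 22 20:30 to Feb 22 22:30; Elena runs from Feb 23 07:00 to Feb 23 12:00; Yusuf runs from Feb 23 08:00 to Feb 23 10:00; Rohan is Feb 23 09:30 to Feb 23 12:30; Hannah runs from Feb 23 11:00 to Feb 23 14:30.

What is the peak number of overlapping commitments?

3

Walk through starts and ends in time order (an end at T is processed before a start at T):
Feb 22 08:30 start Jonas → 1
Feb 22 13:00 end Jonas → 0
Feb 22 17:30 start Sofia → 1
Feb 22 19:00 end Sofia → 0
Feb 22 20:30 start Declan → 1
Feb 22 22:30 end Declan → 0
Feb 23 07:00 start Elena → 1
Feb 23 08:00 start Yusuf → 2
Feb 23 09:30 start Rohan → 3
Feb 23 10:00 end Yusuf → 2
Feb 23 11:00 start Hannah → 3
Feb 23 12:00 end Elena → 2
Feb 23 12:30 end Rohan → 1
Feb 23 14:30 end Hannah → 0
Peak is 3, at Feb 23 09:30 (Elena, Rohan, Yusuf).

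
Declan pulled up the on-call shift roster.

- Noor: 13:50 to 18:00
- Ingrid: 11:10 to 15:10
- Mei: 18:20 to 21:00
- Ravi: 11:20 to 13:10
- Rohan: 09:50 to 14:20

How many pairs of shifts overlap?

Sorted by start: Rohan, Ingrid, Ravi, Noor, Mei.
Ingrid starts before Rohan ends → Rohan and Ingrid overlap.
Ravi starts before Rohan ends → Rohan and Ravi overlap.
Noor starts before Rohan ends → Rohan and Noor overlap.
Mei starts after Rohan ends.
Ravi starts before Ingrid ends → Ingrid and Ravi overlap.
Noor starts before Ingrid ends → Ingrid and Noor overlap.
Mei starts after Ingrid ends.
Noor starts after Ravi ends — done with Ravi.
Mei starts after Noor ends.
Overlapping pairs: Ingrid & Noor, Ingrid & Ravi, Ingrid & Rohan, Noor & Rohan, Ravi & Rohan — 5 in total.

5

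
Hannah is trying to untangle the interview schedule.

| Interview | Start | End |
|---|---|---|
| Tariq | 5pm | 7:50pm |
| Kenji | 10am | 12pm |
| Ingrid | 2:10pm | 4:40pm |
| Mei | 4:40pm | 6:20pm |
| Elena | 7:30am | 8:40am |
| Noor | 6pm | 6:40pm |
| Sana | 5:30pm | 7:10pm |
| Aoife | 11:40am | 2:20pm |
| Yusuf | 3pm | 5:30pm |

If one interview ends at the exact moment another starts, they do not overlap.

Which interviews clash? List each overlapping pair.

Aoife & Ingrid, Aoife & Kenji, Ingrid & Yusuf, Mei & Noor, Mei & Sana, Mei & Tariq, Mei & Yusuf, Noor & Sana, Noor & Tariq, Sana & Tariq, Tariq & Yusuf

Sorted by start: Elena, Kenji, Aoife, Ingrid, Yusuf, Mei, Tariq, Sana, Noor.
Kenji starts after Elena ends, so Elena has no further overlaps.
Aoife starts before Kenji ends → Kenji and Aoife overlap.
Ingrid starts after Kenji ends, so Kenji has no further overlaps.
Ingrid starts before Aoife ends → Aoife and Ingrid overlap.
Yusuf starts after Aoife ends, so Aoife has no further overlaps.
Yusuf starts before Ingrid ends → Ingrid and Yusuf overlap.
Mei starts exactly when Ingrid ends (back-to-back, no overlap), so Ingrid has no further overlaps.
Mei starts before Yusuf ends → Yusuf and Mei overlap.
Tariq starts before Yusuf ends → Yusuf and Tariq overlap.
Sana starts exactly when Yusuf ends (back-to-back, no overlap), so Yusuf has no further overlaps.
Tariq starts before Mei ends → Mei and Tariq overlap.
Sana starts before Mei ends → Mei and Sana overlap.
Noor starts before Mei ends → Mei and Noor overlap.
Sana starts before Tariq ends → Tariq and Sana overlap.
Noor starts before Tariq ends → Tariq and Noor overlap.
Noor starts before Sana ends → Sana and Noor overlap.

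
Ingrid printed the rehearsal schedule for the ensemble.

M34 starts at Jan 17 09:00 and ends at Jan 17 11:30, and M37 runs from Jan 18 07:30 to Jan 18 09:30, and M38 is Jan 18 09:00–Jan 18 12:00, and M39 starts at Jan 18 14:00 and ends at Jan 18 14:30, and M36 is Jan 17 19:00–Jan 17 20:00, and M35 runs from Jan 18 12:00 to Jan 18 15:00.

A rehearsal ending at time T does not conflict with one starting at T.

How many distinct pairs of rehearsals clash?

2

Check each pair: they overlap iff neither finishes before the other starts.
Sorted by start: M34, M36, M37, M38, M35, M39.
M36 starts after M34 ends, so M34 has no further overlaps.
M37 starts after M36 ends, so M36 has no further overlaps.
M38 starts before M37 ends → M37 and M38 overlap.
M35 starts after M37 ends, so M37 has no further overlaps.
M35 starts exactly when M38 ends (back-to-back, no overlap), so M38 has no further overlaps.
M39 starts before M35 ends → M35 and M39 overlap.
Overlapping pairs: M35 & M39, M37 & M38 — 2 in total.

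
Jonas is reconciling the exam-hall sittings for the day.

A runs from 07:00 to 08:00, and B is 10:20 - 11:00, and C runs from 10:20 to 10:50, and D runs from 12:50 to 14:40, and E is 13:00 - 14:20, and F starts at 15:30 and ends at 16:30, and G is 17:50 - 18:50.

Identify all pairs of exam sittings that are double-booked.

Sorted by start: A, B, C, D, E, F, G.
B starts after A ends; A is clear from here.
C starts before B ends → B and C overlap.
D starts after B ends; B is clear from here.
D starts after C ends; C is clear from here.
E starts before D ends → D and E overlap.
F starts after D ends; D is clear from here.
F starts after E ends; E is clear from here.
G starts after F ends.

B & C, D & E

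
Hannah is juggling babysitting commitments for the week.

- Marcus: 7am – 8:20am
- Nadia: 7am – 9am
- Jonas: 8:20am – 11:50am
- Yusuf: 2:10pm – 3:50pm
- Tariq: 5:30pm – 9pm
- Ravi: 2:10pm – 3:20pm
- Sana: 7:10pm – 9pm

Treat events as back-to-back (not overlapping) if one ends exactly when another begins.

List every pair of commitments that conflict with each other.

Jonas & Nadia, Marcus & Nadia, Ravi & Yusuf, Sana & Tariq

Check each pair: they overlap iff neither finishes before the other starts.
Sorted by start: Marcus, Nadia, Jonas, Yusuf, Ravi, Tariq, Sana.
Nadia starts before Marcus ends → Marcus and Nadia overlap.
Jonas starts exactly when Marcus ends (back-to-back, no overlap) — done with Marcus.
Jonas starts before Nadia ends → Nadia and Jonas overlap.
Yusuf starts after Nadia ends — done with Nadia.
Yusuf starts after Jonas ends — done with Jonas.
Ravi starts before Yusuf ends → Yusuf and Ravi overlap.
Tariq starts after Yusuf ends — done with Yusuf.
Tariq starts after Ravi ends — done with Ravi.
Sana starts before Tariq ends → Tariq and Sana overlap.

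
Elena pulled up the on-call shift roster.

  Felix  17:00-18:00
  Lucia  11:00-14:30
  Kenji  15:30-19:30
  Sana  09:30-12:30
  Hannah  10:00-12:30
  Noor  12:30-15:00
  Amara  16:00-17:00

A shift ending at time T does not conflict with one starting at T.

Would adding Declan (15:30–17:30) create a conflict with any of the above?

Sana: ends 12:30 at or before Declan starts 15:30 → clear.
Hannah: ends 12:30 at or before Declan starts 15:30 → clear.
Lucia: ends 14:30 at or before Declan starts 15:30 → clear.
Noor: ends 15:00 at or before Declan starts 15:30 → clear.
Kenji: starts 15:30 before Declan ends 17:30, and ends 19:30 after Declan starts 15:30 → overlap.
Amara: starts 16:00 before Declan ends 17:30, and ends 17:00 after Declan starts 15:30 → overlap.
Felix: starts 17:00 before Declan ends 17:30, and ends 18:00 after Declan starts 15:30 → overlap.
Declan overlaps Amara, Felix, Kenji.

Yes — it overlaps Amara, Felix, Kenji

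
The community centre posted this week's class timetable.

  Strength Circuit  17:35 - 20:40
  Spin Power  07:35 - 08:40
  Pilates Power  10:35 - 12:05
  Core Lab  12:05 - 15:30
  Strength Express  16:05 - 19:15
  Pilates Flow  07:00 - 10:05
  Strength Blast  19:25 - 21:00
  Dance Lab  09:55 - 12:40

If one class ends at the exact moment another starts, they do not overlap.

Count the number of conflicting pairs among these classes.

6

Check each pair: they overlap iff neither finishes before the other starts.
Sorted by start: Pilates Flow, Spin Power, Dance Lab, Pilates Power, Core Lab, Strength Express, Strength Circuit, Strength Blast.
Spin Power starts before Pilates Flow ends → Pilates Flow and Spin Power overlap.
Dance Lab starts before Pilates Flow ends → Pilates Flow and Dance Lab overlap.
Pilates Power starts after Pilates Flow ends, so Pilates Flow has no further overlaps.
Dance Lab starts after Spin Power ends, so Spin Power has no further overlaps.
Pilates Power starts before Dance Lab ends → Dance Lab and Pilates Power overlap.
Core Lab starts before Dance Lab ends → Dance Lab and Core Lab overlap.
Strength Express starts after Dance Lab ends, so Dance Lab has no further overlaps.
Core Lab starts exactly when Pilates Power ends (back-to-back, no overlap), so Pilates Power has no further overlaps.
Strength Express starts after Core Lab ends, so Core Lab has no further overlaps.
Strength Circuit starts before Strength Express ends → Strength Express and Strength Circuit overlap.
Strength Blast starts after Strength Express ends.
Strength Blast starts before Strength Circuit ends → Strength Circuit and Strength Blast overlap.
Overlapping pairs: Core Lab & Dance Lab, Dance Lab & Pilates Flow, Dance Lab & Pilates Power, Pilates Flow & Spin Power, Strength Blast & Strength Circuit, Strength Circuit & Strength Express — 6 in total.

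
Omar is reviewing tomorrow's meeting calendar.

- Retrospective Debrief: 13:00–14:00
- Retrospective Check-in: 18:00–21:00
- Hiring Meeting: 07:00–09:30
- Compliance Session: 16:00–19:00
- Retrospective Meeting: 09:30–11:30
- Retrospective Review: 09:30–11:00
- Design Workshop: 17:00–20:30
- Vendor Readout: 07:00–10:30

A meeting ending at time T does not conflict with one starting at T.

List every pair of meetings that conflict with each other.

Two intervals overlap when each starts before the other ends.
Sorted by start: Hiring Meeting, Vendor Readout, Retrospective Review, Retrospective Meeting, Retrospective Debrief, Compliance Session, Design Workshop, Retrospective Check-in.
Vendor Readout starts before Hiring Meeting ends → Hiring Meeting and Vendor Readout overlap.
Retrospective Review starts exactly when Hiring Meeting ends (back-to-back, no overlap), so Hiring Meeting has no further overlaps.
Retrospective Review starts before Vendor Readout ends → Vendor Readout and Retrospective Review overlap.
Retrospective Meeting starts before Vendor Readout ends → Vendor Readout and Retrospective Meeting overlap.
Retrospective Debrief starts after Vendor Readout ends, so Vendor Readout has no further overlaps.
Retrospective Meeting starts before Retrospective Review ends → Retrospective Review and Retrospective Meeting overlap.
Retrospective Debrief starts after Retrospective Review ends, so Retrospective Review has no further overlaps.
Retrospective Debrief starts after Retrospective Meeting ends, so Retrospective Meeting has no further overlaps.
Compliance Session starts after Retrospective Debrief ends, so Retrospective Debrief has no further overlaps.
Design Workshop starts before Compliance Session ends → Compliance Session and Design Workshop overlap.
Retrospective Check-in starts before Compliance Session ends → Compliance Session and Retrospective Check-in overlap.
Retrospective Check-in starts before Design Workshop ends → Design Workshop and Retrospective Check-in overlap.

Compliance Session & Design Workshop, Compliance Session & Retrospective Check-in, Design Workshop & Retrospective Check-in, Hiring Meeting & Vendor Readout, Retrospective Meeting & Retrospective Review, Retrospective Meeting & Vendor Readout, Retrospective Review & Vendor Readout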